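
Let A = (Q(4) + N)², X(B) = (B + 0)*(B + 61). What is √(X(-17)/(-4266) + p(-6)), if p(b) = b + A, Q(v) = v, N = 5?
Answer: √38002713/711 ≈ 8.6704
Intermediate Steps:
X(B) = B*(61 + B)
A = 81 (A = (4 + 5)² = 9² = 81)
p(b) = 81 + b (p(b) = b + 81 = 81 + b)
√(X(-17)/(-4266) + p(-6)) = √(-17*(61 - 17)/(-4266) + (81 - 6)) = √(-17*44*(-1/4266) + 75) = √(-748*(-1/4266) + 75) = √(374/2133 + 75) = √(160349/2133) = √38002713/711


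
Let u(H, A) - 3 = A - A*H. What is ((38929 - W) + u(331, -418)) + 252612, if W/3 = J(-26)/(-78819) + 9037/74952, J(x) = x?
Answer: 21685772991631/50492664 ≈ 4.2948e+5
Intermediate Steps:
u(H, A) = 3 + A - A*H (u(H, A) = 3 + (A - A*H) = 3 + A - A*H)
W = 18313745/50492664 (W = 3*(-26/(-78819) + 9037/74952) = 3*(-26*(-1/78819) + 9037*(1/74952)) = 3*(2/6063 + 9037/74952) = 3*(18313745/151477992) = 18313745/50492664 ≈ 0.36270)
((38929 - W) + u(331, -418)) + 252612 = ((38929 - 1*18313745/50492664) + (3 - 418 - 1*(-418)*331)) + 252612 = ((38929 - 18313745/50492664) + (3 - 418 + 138358)) + 252612 = (1965610603111/50492664 + 137943) + 252612 = 8930720153263/50492664 + 252612 = 21685772991631/50492664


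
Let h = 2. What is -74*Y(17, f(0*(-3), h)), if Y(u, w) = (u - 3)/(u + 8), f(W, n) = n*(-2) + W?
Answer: -1036/25 ≈ -41.440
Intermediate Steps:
f(W, n) = W - 2*n (f(W, n) = -2*n + W = W - 2*n)
Y(u, w) = (-3 + u)/(8 + u)
-74*Y(17, f(0*(-3), h)) = -74*(-3 + 17)/(8 + 17) = -74*14/25 = -1036/25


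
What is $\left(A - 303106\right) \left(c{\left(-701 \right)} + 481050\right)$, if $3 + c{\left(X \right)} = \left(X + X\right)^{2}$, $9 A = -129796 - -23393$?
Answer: $- \frac{6934682388407}{9} \approx -7.7052 \cdot 10^{11}$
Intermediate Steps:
$A = - \frac{106403}{9}$ ($A = \frac{-129796 - -23393}{9} = \frac{-129796 + 23393}{9} = \frac{1}{9} \left(-106403\right) = - \frac{106403}{9} \approx -11823.0$)
$c{\left(X \right)} = -3 + 4 X^{2}$ ($c{\left(X \right)} = -3 + \left(X + X\right)^{2} = -3 + \left(2 X\right)^{2} = -3 + 4 X^{2}$)
$\left(A - 303106\right) \left(c{\left(-701 \right)} + 481050\right) = \left(- \frac{106403}{9} - 303106\right) \left(\left(-3 + 4 \left(-701\right)^{2}\right) + 481050\right) = - \frac{2834357 \left(\left(-3 + 4 \cdot 491401\right) + 481050\right)}{9} = - \frac{2834357 \left(\left(-3 + 1965604\right) + 481050\right)}{9} = - \frac{2834357 \left(1965601 + 481050\right)}{9} = \left(- \frac{2834357}{9}\right) 2446651 = - \frac{6934682388407}{9}$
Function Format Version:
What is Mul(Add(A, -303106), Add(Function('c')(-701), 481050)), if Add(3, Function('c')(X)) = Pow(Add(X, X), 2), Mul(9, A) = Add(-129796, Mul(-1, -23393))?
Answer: Rational(-6934682388407, 9) ≈ -7.7052e+11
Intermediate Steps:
A = Rational(-106403, 9) (A = Mul(Rational(1, 9), Add(-129796, Mul(-1, -23393))) = Mul(Rational(1, 9), Add(-129796, 23393)) = Mul(Rational(1, 9), -106403) = Rational(-106403, 9) ≈ -11823.)
Function('c')(X) = Add(-3, Mul(4, Pow(X, 2))) (Function('c')(X) = Add(-3, Pow(Add(X, X), 2)) = Add(-3, Pow(Mul(2, X), 2)) = Add(-3, Mul(4, Pow(X, 2))))
Mul(Add(A, -303106), Add(Function('c')(-701), 481050)) = Mul(Add(Rational(-106403, 9), -303106), Add(Add(-3, Mul(4, Pow(-701, 2))), 481050)) = Mul(Rational(-2834357, 9), Add(Add(-3, Mul(4, 491401)), 481050)) = Mul(Rational(-2834357, 9), Add(Add(-3, 1965604), 481050)) = Mul(Rational(-2834357, 9), Add(1965601, 481050)) = Mul(Rational(-2834357, 9), 2446651) = Rational(-6934682388407, 9)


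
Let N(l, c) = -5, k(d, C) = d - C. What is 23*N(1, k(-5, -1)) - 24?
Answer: -139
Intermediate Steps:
23*N(1, k(-5, -1)) - 24 = 23*(-5) - 24 = -115 - 24 = -139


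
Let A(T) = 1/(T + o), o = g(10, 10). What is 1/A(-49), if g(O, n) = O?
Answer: -39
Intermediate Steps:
o = 10
A(T) = 1/(10 + T) (A(T) = 1/(T + 10) = 1/(10 + T))
1/A(-49) = 1/(1/(10 - 49)) = 1/(1/(-39)) = 1/(-1/39) = -39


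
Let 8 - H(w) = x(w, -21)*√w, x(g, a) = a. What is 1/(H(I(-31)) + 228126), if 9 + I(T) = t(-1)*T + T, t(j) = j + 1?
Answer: 114067/26022569798 - 21*I*√10/26022569798 ≈ 4.3834e-6 - 2.5519e-9*I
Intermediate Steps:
t(j) = 1 + j
I(T) = -9 + T (I(T) = -9 + ((1 - 1)*T + T) = -9 + (0*T + T) = -9 + (0 + T) = -9 + T)
H(w) = 8 + 21*√w (H(w) = 8 - (-21)*√w = 8 + 21*√w)
1/(H(I(-31)) + 228126) = 1/((8 + 21*√(-9 - 31)) + 228126) = 1/((8 + 21*√(-40)) + 228126) = 1/((8 + 21*(2*I*√10)) + 228126) = 1/((8 + 42*I*√10) + 228126) = 1/(228134 + 42*I*√10)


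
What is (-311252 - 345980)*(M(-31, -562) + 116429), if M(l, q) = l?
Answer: -76500490336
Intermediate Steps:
(-311252 - 345980)*(M(-31, -562) + 116429) = (-311252 - 345980)*(-31 + 116429) = -657232*116398 = -76500490336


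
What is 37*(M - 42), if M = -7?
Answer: -1813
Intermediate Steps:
37*(M - 42) = 37*(-7 - 42) = 37*(-49) = -1813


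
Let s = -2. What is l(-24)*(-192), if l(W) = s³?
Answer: 1536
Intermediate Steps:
l(W) = -8 (l(W) = (-2)³ = -8)
l(-24)*(-192) = -8*(-192) = 1536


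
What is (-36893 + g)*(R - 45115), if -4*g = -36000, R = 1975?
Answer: 1203304020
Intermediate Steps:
g = 9000 (g = -¼*(-36000) = 9000)
(-36893 + g)*(R - 45115) = (-36893 + 9000)*(1975 - 45115) = -27893*(-43140) = 1203304020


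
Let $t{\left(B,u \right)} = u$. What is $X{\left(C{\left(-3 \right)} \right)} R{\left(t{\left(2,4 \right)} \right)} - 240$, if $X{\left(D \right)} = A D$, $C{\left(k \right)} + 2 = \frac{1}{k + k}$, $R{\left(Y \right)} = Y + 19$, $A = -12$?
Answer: $358$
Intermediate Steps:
$R{\left(Y \right)} = 19 + Y$
$C{\left(k \right)} = -2 + \frac{1}{2 k}$ ($C{\left(k \right)} = -2 + \frac{1}{k + k} = -2 + \frac{1}{2 k}$)
$X{\left(D \right)} = - 12 D$
$X{\left(C{\left(-3 \right)} \right)} R{\left(t{\left(2,4 \right)} \right)} - 240 = - 12 \left(-2 + \frac{1}{2 \left(-3\right)}\right) \left(19 + 4\right) - 240 = - 12 \left(-2 + \frac{1}{2} \left(- \frac{1}{3}\right)\right) 23 - 240 = - 12 \left(-2 - \frac{1}{6}\right) 23 - 240 = \left(-12\right) \left(- \frac{13}{6}\right) 23 - 240 = 26 \cdot 23 - 240 = 598 - 240 = 358$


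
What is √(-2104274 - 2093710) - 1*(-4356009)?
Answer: 4356009 + 4*I*√262374 ≈ 4.356e+6 + 2048.9*I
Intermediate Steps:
√(-2104274 - 2093710) - 1*(-4356009) = √(-4197984) + 4356009 = 4*I*√262374 + 4356009 = 4356009 + 4*I*√262374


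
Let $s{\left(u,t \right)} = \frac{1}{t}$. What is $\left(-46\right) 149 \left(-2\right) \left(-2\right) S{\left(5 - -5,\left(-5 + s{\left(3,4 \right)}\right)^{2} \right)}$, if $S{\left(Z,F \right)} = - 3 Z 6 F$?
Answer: $111343230$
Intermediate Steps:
$S{\left(Z,F \right)} = - 18 F Z$ ($S{\left(Z,F \right)} = - 18 Z F = - 18 F Z$)
$\left(-46\right) 149 \left(-2\right) \left(-2\right) S{\left(5 - -5,\left(-5 + s{\left(3,4 \right)}\right)^{2} \right)} = \left(-46\right) 149 \left(-2\right) \left(-2\right) \left(- 18 \left(-5 + \frac{1}{4}\right)^{2} \left(5 - -5\right)\right) = - 6854 \cdot 4 \left(- 18 \left(-5 + \frac{1}{4}\right)^{2} \left(5 + 5\right)\right) = - 6854 \cdot 4 \left(\left(-18\right) \left(- \frac{19}{4}\right)^{2} \cdot 10\right) = - 6854 \cdot 4 \left(\left(-18\right) \frac{361}{16} \cdot 10\right) = - 6854 \cdot 4 \left(- \frac{16245}{4}\right) = \left(-6854\right) \left(-16245\right) = 111343230$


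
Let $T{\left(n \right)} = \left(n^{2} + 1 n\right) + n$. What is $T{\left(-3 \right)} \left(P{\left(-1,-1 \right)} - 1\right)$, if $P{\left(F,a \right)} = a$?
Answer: $-6$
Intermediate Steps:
$T{\left(n \right)} = n^{2} + 2 n$ ($T{\left(n \right)} = \left(n^{2} + n\right) + n = \left(n + n^{2}\right) + n = n^{2} + 2 n$)
$T{\left(-3 \right)} \left(P{\left(-1,-1 \right)} - 1\right) = - 3 \left(2 - 3\right) \left(-1 - 1\right) = \left(-3\right) \left(-1\right) \left(-2\right) = 3 \left(-2\right) = -6$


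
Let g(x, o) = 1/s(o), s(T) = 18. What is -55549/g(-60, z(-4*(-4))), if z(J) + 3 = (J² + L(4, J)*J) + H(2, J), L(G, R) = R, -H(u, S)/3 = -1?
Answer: -999882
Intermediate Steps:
H(u, S) = 3 (H(u, S) = -3*(-1) = 3)
z(J) = 2*J² (z(J) = -3 + ((J² + J*J) + 3) = -3 + ((J² + J²) + 3) = -3 + (2*J² + 3) = -3 + (3 + 2*J²) = 2*J²)
g(x, o) = 1/18
-55549/g(-60, z(-4*(-4))) = -55549/1/18 = -55549*18 = -999882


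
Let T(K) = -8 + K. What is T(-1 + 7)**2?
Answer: 4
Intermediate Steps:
T(-1 + 7)**2 = (-8 + (-1 + 7))**2 = (-8 + 6)**2 = (-2)**2 = 4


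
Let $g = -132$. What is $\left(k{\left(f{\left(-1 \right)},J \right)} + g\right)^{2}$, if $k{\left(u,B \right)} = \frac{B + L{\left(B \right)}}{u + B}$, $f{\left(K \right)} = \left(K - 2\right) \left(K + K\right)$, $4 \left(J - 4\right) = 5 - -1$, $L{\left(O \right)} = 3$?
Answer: $\frac{9114361}{529} \approx 17229.0$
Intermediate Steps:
$J = \frac{11}{2}$ ($J = 4 + \frac{5 - -1}{4} = 4 + \frac{5 + 1}{4} = 4 + \frac{1}{4} \cdot 6 = 4 + \frac{3}{2} = \frac{11}{2} \approx 5.5$)
$f{\left(K \right)} = 2 K \left(-2 + K\right)$ ($f{\left(K \right)} = \left(-2 + K\right) 2 K = 2 K \left(-2 + K\right)$)
$k{\left(u,B \right)} = \frac{3 + B}{B + u}$ ($k{\left(u,B \right)} = \frac{B + 3}{u + B} = \frac{3 + B}{B + u}$)
$\left(k{\left(f{\left(-1 \right)},J \right)} + g\right)^{2} = \left(\frac{3 + \frac{11}{2}}{\frac{11}{2} + 2 \left(-1\right) \left(-2 - 1\right)} - 132\right)^{2} = \left(\frac{1}{\frac{11}{2} + 2 \left(-1\right) \left(-3\right)} \frac{17}{2} - 132\right)^{2} = \left(\frac{1}{\frac{11}{2} + 6} \cdot \frac{17}{2} - 132\right)^{2} = \left(\frac{1}{\frac{23}{2}} \cdot \frac{17}{2} - 132\right)^{2} = \left(\frac{2}{23} \cdot \frac{17}{2} - 132\right)^{2} = \left(\frac{17}{23} - 132\right)^{2} = \left(- \frac{3019}{23}\right)^{2} = \frac{9114361}{529}$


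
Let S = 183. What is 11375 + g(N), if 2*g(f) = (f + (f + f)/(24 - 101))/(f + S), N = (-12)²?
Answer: 95472175/8393 ≈ 11375.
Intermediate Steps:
N = 144
g(f) = 75*f/(154*(183 + f)) (g(f) = ((f + (f + f)/(24 - 101))/(f + 183))/2 = ((f + (2*f)/(-77))/(183 + f))/2 = ((f + (2*f)*(-1/77))/(183 + f))/2 = ((f - 2*f/77)/(183 + f))/2 = ((75*f/77)/(183 + f))/2 = (75*f/(77*(183 + f)))/2 = 75*f/(154*(183 + f)))
11375 + g(N) = 11375 + (75/154)*144/(183 + 144) = 11375 + (75/154)*144/327 = 11375 + (75/154)*144*(1/327) = 11375 + 1800/8393 = 95472175/8393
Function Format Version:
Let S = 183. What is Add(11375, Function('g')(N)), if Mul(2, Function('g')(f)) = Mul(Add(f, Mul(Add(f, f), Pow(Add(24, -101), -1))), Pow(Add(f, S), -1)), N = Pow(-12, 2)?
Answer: Rational(95472175, 8393) ≈ 11375.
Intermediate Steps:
N = 144
Function('g')(f) = Mul(Rational(75, 154), f, Pow(Add(183, f), -1)) (Function('g')(f) = Mul(Rational(1, 2), Mul(Add(f, Mul(Add(f, f), Pow(Add(24, -101), -1))), Pow(Add(f, 183), -1))) = Mul(Rational(1, 2), Mul(Add(f, Mul(Mul(2, f), Pow(-77, -1))), Pow(Add(183, f), -1))) = Mul(Rational(1, 2), Mul(Add(f, Mul(Mul(2, f), Rational(-1, 77))), Pow(Add(183, f), -1))) = Mul(Rational(1, 2), Mul(Add(f, Mul(Rational(-2, 77), f)), Pow(Add(183, f), -1))) = Mul(Rational(1, 2), Mul(Mul(Rational(75, 77), f), Pow(Add(183, f), -1))) = Mul(Rational(1, 2), Mul(Rational(75, 77), f, Pow(Add(183, f), -1))) = Mul(Rational(75, 154), f, Pow(Add(183, f), -1)))
Add(11375, Function('g')(N)) = Add(11375, Mul(Rational(75, 154), 144, Pow(Add(183, 144), -1))) = Add(11375, Mul(Rational(75, 154), 144, Pow(327, -1))) = Add(11375, Mul(Rational(75, 154), 144, Rational(1, 327))) = Add(11375, Rational(1800, 8393)) = Rational(95472175, 8393)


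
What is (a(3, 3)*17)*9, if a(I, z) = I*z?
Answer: 1377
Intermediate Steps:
(a(3, 3)*17)*9 = ((3*3)*17)*9 = (9*17)*9 = 153*9 = 1377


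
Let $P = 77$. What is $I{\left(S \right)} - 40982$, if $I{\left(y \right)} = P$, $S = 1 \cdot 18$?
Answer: $-40905$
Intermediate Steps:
$S = 18$
$I{\left(y \right)} = 77$
$I{\left(S \right)} - 40982 = 77 - 40982 = -40905$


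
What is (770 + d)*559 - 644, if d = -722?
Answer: 26188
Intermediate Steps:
(770 + d)*559 - 644 = (770 - 722)*559 - 644 = 48*559 - 644 = 26832 - 644 = 26188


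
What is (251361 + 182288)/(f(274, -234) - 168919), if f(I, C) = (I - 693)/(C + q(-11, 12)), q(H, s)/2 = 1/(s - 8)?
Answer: -202514083/78884335 ≈ -2.5672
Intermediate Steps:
q(H, s) = 2/(-8 + s) (q(H, s) = 2/(s - 8) = 2/(-8 + s))
f(I, C) = (-693 + I)/(1/2 + C) (f(I, C) = (I - 693)/(C + 2/(-8 + 12)) = (-693 + I)/(C + 2/4) = (-693 + I)/(C + 2*(1/4)) = (-693 + I)/(C + 1/2) = (-693 + I)/(1/2 + C))
(251361 + 182288)/(f(274, -234) - 168919) = (251361 + 182288)/(2*(-693 + 274)/(1 + 2*(-234)) - 168919) = 433649/(2*(-419)/(1 - 468) - 168919) = 433649/(2*(-419)/(-467) - 168919) = 433649/(2*(-1/467)*(-419) - 168919) = 433649/(838/467 - 168919) = 433649/(-78884335/467) = 433649*(-467/78884335) = -202514083/78884335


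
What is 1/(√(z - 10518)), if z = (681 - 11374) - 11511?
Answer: -I*√32722/32722 ≈ -0.0055282*I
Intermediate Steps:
z = -22204 (z = -10693 - 11511 = -22204)
1/(√(z - 10518)) = 1/(√(-22204 - 10518)) = 1/(√(-32722)) = 1/(I*√32722) = -I*√32722/32722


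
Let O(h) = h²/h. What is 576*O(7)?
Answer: 4032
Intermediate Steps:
O(h) = h
576*O(7) = 576*7 = 4032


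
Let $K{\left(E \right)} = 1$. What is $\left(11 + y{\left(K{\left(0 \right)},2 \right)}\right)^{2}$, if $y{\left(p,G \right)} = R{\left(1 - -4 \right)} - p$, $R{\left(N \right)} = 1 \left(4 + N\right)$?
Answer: $361$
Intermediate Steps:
$R{\left(N \right)} = 4 + N$
$y{\left(p,G \right)} = 9 - p$ ($y{\left(p,G \right)} = \left(4 + \left(1 - -4\right)\right) - p = \left(4 + \left(1 + 4\right)\right) - p = \left(4 + 5\right) - p = 9 - p$)
$\left(11 + y{\left(K{\left(0 \right)},2 \right)}\right)^{2} = \left(11 + \left(9 - 1\right)\right)^{2} = \left(11 + 8\right)^{2} = 19^{2} = 361$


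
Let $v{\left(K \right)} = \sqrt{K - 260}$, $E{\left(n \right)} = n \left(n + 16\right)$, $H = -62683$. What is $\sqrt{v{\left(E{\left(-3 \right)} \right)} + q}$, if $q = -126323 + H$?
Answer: $\sqrt{-189006 + i \sqrt{299}} \approx 0.02 + 434.75 i$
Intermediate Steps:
$E{\left(n \right)} = n \left(16 + n\right)$
$v{\left(K \right)} = \sqrt{-260 + K}$ ($v{\left(K \right)} = \sqrt{K - 260} = \sqrt{-260 + K}$)
$q = -189006$ ($q = -126323 - 62683 = -189006$)
$\sqrt{v{\left(E{\left(-3 \right)} \right)} + q} = \sqrt{\sqrt{-260 - 3 \left(16 - 3\right)} - 189006} = \sqrt{\sqrt{-260 - 39} - 189006} = \sqrt{\sqrt{-299} - 189006} = \sqrt{i \sqrt{299} - 189006} = \sqrt{-189006 + i \sqrt{299}}$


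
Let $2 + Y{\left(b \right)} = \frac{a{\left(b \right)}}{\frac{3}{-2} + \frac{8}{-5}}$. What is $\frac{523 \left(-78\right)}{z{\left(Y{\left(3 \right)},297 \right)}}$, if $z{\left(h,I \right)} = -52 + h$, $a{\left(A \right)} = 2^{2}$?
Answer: $\frac{632307}{857} \approx 737.81$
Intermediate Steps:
$a{\left(A \right)} = 4$
$Y{\left(b \right)} = - \frac{102}{31}$ ($Y{\left(b \right)} = -2 + \frac{4}{\frac{3}{-2} + \frac{8}{-5}} = -2 + \frac{4}{3 \left(- \frac{1}{2}\right) + 8 \left(- \frac{1}{5}\right)} = -2 + \frac{4}{- \frac{3}{2} - \frac{8}{5}} = -2 + \frac{4}{- \frac{31}{10}} = -2 + 4 \left(- \frac{10}{31}\right) = -2 - \frac{40}{31} = - \frac{102}{31}$)
$\frac{523 \left(-78\right)}{z{\left(Y{\left(3 \right)},297 \right)}} = \frac{523 \left(-78\right)}{-52 - \frac{102}{31}} = - \frac{40794}{- \frac{1714}{31}} = \left(-40794\right) \left(- \frac{31}{1714}\right) = \frac{632307}{857}$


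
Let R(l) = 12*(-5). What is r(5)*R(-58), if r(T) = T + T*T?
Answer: -1800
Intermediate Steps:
R(l) = -60
r(T) = T + T**2
r(5)*R(-58) = (5*(1 + 5))*(-60) = (5*6)*(-60) = 30*(-60) = -1800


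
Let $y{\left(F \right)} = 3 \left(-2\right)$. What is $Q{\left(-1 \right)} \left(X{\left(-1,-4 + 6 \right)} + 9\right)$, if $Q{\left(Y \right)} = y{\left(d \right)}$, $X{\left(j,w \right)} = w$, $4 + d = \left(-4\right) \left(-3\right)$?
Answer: $-66$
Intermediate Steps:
$d = 8$ ($d = -4 - -12 = -4 + 12 = 8$)
$y{\left(F \right)} = -6$
$Q{\left(Y \right)} = -6$
$Q{\left(-1 \right)} \left(X{\left(-1,-4 + 6 \right)} + 9\right) = - 6 \left(\left(-4 + 6\right) + 9\right) = - 6 \left(2 + 9\right) = \left(-6\right) 11 = -66$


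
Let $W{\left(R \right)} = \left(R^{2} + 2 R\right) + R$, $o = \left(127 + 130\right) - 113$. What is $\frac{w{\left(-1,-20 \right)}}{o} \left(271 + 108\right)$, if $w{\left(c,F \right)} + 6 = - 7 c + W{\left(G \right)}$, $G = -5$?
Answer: $\frac{4169}{144} \approx 28.951$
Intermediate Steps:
$o = 144$ ($o = 257 - 113 = 144$)
$W{\left(R \right)} = R^{2} + 3 R$
$w{\left(c,F \right)} = 4 - 7 c$ ($w{\left(c,F \right)} = -6 - \left(5 \left(3 - 5\right) + 7 c\right) = -6 - \left(-10 + 7 c\right) = 4 - 7 c$)
$\frac{w{\left(-1,-20 \right)}}{o} \left(271 + 108\right) = \frac{4 - -7}{144} \left(271 + 108\right) = \left(4 + 7\right) \frac{1}{144} \cdot 379 = 11 \cdot \frac{1}{144} \cdot 379 = \frac{11}{144} \cdot 379 = \frac{4169}{144}$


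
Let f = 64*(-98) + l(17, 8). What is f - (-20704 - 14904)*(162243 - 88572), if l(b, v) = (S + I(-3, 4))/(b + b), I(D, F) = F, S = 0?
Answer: 44595601834/17 ≈ 2.6233e+9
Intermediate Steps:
l(b, v) = 2/b (l(b, v) = (0 + 4)/(b + b) = 4/((2*b)) = 4*(1/(2*b)) = 2/b)
f = -106622/17 (f = 64*(-98) + 2/17 = -6272 + 2*(1/17) = -6272 + 2/17 = -106622/17 ≈ -6271.9)
f - (-20704 - 14904)*(162243 - 88572) = -106622/17 - (-20704 - 14904)*(162243 - 88572) = -106622/17 - (-35608)*73671 = -106622/17 - 1*(-2623276968) = -106622/17 + 2623276968 = 44595601834/17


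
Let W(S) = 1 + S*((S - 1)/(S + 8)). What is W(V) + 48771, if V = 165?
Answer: 8464616/173 ≈ 48928.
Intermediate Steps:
W(S) = 1 + S*(-1 + S)/(8 + S) (W(S) = 1 + S*((-1 + S)/(8 + S)) = 1 + S*(-1 + S)/(8 + S))
W(V) + 48771 = (8 + 165²)/(8 + 165) + 48771 = (8 + 27225)/173 + 48771 = (1/173)*27233 + 48771 = 27233/173 + 48771 = 8464616/173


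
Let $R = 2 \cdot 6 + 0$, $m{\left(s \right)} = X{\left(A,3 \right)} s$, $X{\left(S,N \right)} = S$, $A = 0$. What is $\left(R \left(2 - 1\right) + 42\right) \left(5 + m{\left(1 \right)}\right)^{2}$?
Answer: $1350$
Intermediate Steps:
$m{\left(s \right)} = 0$ ($m{\left(s \right)} = 0 s = 0$)
$R = 12$ ($R = 12 + 0 = 12$)
$\left(R \left(2 - 1\right) + 42\right) \left(5 + m{\left(1 \right)}\right)^{2} = \left(12 \left(2 - 1\right) + 42\right) \left(5 + 0\right)^{2} = \left(12 \cdot 1 + 42\right) 5^{2} = \left(12 + 42\right) 25 = 54 \cdot 25 = 1350$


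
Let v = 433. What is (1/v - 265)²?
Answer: 13166185536/187489 ≈ 70224.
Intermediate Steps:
(1/v - 265)² = (1/433 - 265)² = (-114744/433)² = 13166185536/187489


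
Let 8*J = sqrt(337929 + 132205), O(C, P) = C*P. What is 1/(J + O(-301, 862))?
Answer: -1186112/307750958163 - 4*sqrt(470134)/2154256707141 ≈ -3.8554e-6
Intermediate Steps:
J = sqrt(470134)/8 (J = sqrt(337929 + 132205)/8 = sqrt(470134)/8 ≈ 85.708)
1/(J + O(-301, 862)) = 1/(sqrt(470134)/8 - 301*862) = 1/(sqrt(470134)/8 - 259462) = 1/(-259462 + sqrt(470134)/8)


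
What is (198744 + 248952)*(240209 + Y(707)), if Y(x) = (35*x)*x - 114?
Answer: 7939803497760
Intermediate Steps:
Y(x) = -114 + 35*x² (Y(x) = 35*x² - 114 = -114 + 35*x²)
(198744 + 248952)*(240209 + Y(707)) = (198744 + 248952)*(240209 + (-114 + 35*707²)) = 447696*(240209 + (-114 + 35*499849)) = 447696*(240209 + (-114 + 17494715)) = 447696*(240209 + 17494601) = 447696*17734810 = 7939803497760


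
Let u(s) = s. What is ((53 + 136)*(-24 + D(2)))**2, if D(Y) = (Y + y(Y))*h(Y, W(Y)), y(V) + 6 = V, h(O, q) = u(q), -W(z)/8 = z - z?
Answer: 20575296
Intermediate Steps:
W(z) = 0 (W(z) = -8*(z - z) = -8*0 = 0)
h(O, q) = q
y(V) = -6 + V
D(Y) = 0 (D(Y) = (Y + (-6 + Y))*0 = (-6 + 2*Y)*0 = 0)
((53 + 136)*(-24 + D(2)))**2 = ((53 + 136)*(-24 + 0))**2 = (189*(-24))**2 = (-4536)**2 = 20575296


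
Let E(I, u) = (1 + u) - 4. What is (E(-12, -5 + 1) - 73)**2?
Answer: 6400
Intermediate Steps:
E(I, u) = -3 + u
(E(-12, -5 + 1) - 73)**2 = ((-3 + (-5 + 1)) - 73)**2 = ((-3 - 4) - 73)**2 = (-7 - 73)**2 = (-80)**2 = 6400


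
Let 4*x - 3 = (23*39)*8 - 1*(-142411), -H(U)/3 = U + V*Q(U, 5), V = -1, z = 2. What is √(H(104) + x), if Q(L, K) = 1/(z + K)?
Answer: √7268842/14 ≈ 192.58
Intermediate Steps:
Q(L, K) = 1/(2 + K)
H(U) = 3/7 - 3*U (H(U) = -3*(U - 1/(2 + 5)) = -3*(U - 1/7) = -3*(U - 1*⅐) = -3*(U - ⅐) = -3*(-⅐ + U) = 3/7 - 3*U)
x = 74795/2 (x = ¾ + ((23*39)*8 - 1*(-142411))/4 = ¾ + (897*8 + 142411)/4 = ¾ + (7176 + 142411)/4 = ¾ + (¼)*149587 = ¾ + 149587/4 = 74795/2 ≈ 37398.)
√(H(104) + x) = √((3/7 - 3*104) + 74795/2) = √((3/7 - 312) + 74795/2) = √(-2181/7 + 74795/2) = √(519203/14) = √7268842/14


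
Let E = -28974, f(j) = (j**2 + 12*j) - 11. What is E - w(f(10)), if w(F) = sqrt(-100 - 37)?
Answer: -28974 - I*sqrt(137) ≈ -28974.0 - 11.705*I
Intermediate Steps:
f(j) = -11 + j**2 + 12*j
w(F) = I*sqrt(137) (w(F) = sqrt(-137) = I*sqrt(137))
E - w(f(10)) = -28974 - I*sqrt(137)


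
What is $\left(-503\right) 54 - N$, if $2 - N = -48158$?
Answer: $-75322$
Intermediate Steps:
$N = 48160$ ($N = 2 - -48158 = 2 + 48158 = 48160$)
$\left(-503\right) 54 - N = \left(-503\right) 54 - 48160 = -27162 - 48160 = -75322$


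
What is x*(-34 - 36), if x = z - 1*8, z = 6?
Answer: 140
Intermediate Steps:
x = -2 (x = 6 - 1*8 = 6 - 8 = -2)
x*(-34 - 36) = -2*(-34 - 36) = -2*(-70) = 140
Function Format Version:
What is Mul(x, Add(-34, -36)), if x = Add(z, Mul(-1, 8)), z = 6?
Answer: 140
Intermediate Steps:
x = -2 (x = Add(6, Mul(-1, 8)) = Add(6, -8) = -2)
Mul(x, Add(-34, -36)) = Mul(-2, Add(-34, -36)) = Mul(-2, -70) = 140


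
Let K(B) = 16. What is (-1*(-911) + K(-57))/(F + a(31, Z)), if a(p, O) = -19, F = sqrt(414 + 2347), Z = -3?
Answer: 5871/800 + 309*sqrt(2761)/800 ≈ 27.634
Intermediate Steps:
F = sqrt(2761) ≈ 52.545
(-1*(-911) + K(-57))/(F + a(31, Z)) = (-1*(-911) + 16)/(sqrt(2761) - 19) = (911 + 16)/(-19 + sqrt(2761)) = 927/(-19 + sqrt(2761))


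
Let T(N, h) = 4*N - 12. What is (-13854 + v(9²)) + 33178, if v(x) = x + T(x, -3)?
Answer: 19717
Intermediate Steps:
T(N, h) = -12 + 4*N
v(x) = -12 + 5*x (v(x) = x + (-12 + 4*x) = -12 + 5*x)
(-13854 + v(9²)) + 33178 = (-13854 + (-12 + 5*9²)) + 33178 = (-13854 + (-12 + 5*81)) + 33178 = (-13854 + (-12 + 405)) + 33178 = (-13854 + 393) + 33178 = -13461 + 33178 = 19717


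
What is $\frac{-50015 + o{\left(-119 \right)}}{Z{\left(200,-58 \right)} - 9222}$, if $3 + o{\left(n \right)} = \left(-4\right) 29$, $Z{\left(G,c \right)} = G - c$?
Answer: $\frac{25067}{4482} \approx 5.5928$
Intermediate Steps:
$o{\left(n \right)} = -119$ ($o{\left(n \right)} = -3 - 116 = -119$)
$\frac{-50015 + o{\left(-119 \right)}}{Z{\left(200,-58 \right)} - 9222} = \frac{-50015 - 119}{\left(200 - -58\right) - 9222} = - \frac{50134}{\left(200 + 58\right) - 9222} = - \frac{50134}{258 - 9222} = - \frac{50134}{-8964} = \left(-50134\right) \left(- \frac{1}{8964}\right) = \frac{25067}{4482}$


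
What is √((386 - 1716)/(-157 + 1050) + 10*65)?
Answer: 4*√89535/47 ≈ 25.466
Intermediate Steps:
√((386 - 1716)/(-157 + 1050) + 10*65) = √(-1330/893 + 650) = √(-1330*1/893 + 650) = √(-70/47 + 650) = √(30480/47) = 4*√89535/47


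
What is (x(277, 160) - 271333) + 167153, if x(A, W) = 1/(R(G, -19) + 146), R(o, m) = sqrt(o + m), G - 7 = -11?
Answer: (-104180*sqrt(23) + 15210279*I)/(sqrt(23) - 146*I) ≈ -1.0418e+5 - 0.00022507*I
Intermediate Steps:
G = -4 (G = 7 - 11 = -4)
R(o, m) = sqrt(m + o)
x(A, W) = 1/(146 + I*sqrt(23)) (x(A, W) = 1/(sqrt(-19 - 4) + 146) = 1/(sqrt(-23) + 146) = 1/(I*sqrt(23) + 146) = 1/(146 + I*sqrt(23)))
(x(277, 160) - 271333) + 167153 = ((146/21339 - I*sqrt(23)/21339) - 271333) + 167153 = (-5789974741/21339 - I*sqrt(23)/21339) + 167153 = -2223096874/21339 - I*sqrt(23)/21339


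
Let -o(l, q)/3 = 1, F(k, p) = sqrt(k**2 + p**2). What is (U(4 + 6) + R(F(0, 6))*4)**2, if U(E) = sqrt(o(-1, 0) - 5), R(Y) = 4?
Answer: 248 + 64*I*sqrt(2) ≈ 248.0 + 90.51*I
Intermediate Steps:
o(l, q) = -3 (o(l, q) = -3*1 = -3)
U(E) = 2*I*sqrt(2) (U(E) = sqrt(-3 - 5) = sqrt(-8) = 2*I*sqrt(2))
(U(4 + 6) + R(F(0, 6))*4)**2 = (2*I*sqrt(2) + 4*4)**2 = (2*I*sqrt(2) + 16)**2 = (16 + 2*I*sqrt(2))**2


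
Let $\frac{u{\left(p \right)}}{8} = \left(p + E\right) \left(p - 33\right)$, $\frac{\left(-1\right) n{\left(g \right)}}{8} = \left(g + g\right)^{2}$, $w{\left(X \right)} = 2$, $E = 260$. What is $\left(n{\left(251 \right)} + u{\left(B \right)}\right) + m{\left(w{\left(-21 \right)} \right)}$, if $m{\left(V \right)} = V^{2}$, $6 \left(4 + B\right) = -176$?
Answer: $- \frac{19226812}{9} \approx -2.1363 \cdot 10^{6}$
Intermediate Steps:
$B = - \frac{100}{3}$ ($B = -4 + \frac{1}{6} \left(-176\right) = -4 - \frac{88}{3} = - \frac{100}{3} \approx -33.333$)
$n{\left(g \right)} = - 32 g^{2}$ ($n{\left(g \right)} = - 8 \left(g + g\right)^{2} = - 8 \left(2 g\right)^{2} = - 8 \cdot 4 g^{2} = - 32 g^{2}$)
$u{\left(p \right)} = 8 \left(-33 + p\right) \left(260 + p\right)$ ($u{\left(p \right)} = 8 \left(p + 260\right) \left(p - 33\right) = 8 \left(260 + p\right) \left(-33 + p\right) = 8 \left(-33 + p\right) \left(260 + p\right)$)
$\left(n{\left(251 \right)} + u{\left(B \right)}\right) + m{\left(w{\left(-21 \right)} \right)} = \left(- 32 \cdot 251^{2} + \left(-68640 + 8 \left(- \frac{100}{3}\right)^{2} + 1816 \left(- \frac{100}{3}\right)\right)\right) + 2^{2} = \left(\left(-32\right) 63001 - \frac{1082560}{9}\right) + 4 = \left(-2016032 - \frac{1082560}{9}\right) + 4 = - \frac{19226848}{9} + 4 = - \frac{19226812}{9}$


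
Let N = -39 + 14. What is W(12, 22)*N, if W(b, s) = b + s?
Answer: -850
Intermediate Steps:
N = -25
W(12, 22)*N = (12 + 22)*(-25) = 34*(-25) = -850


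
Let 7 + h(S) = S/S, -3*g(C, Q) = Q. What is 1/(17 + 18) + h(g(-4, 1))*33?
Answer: -6929/35 ≈ -197.97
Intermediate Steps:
g(C, Q) = -Q/3
h(S) = -6 (h(S) = -7 + S/S = -7 + 1 = -6)
1/(17 + 18) + h(g(-4, 1))*33 = 1/(17 + 18) - 6*33 = 1/35 - 198 = -6929/35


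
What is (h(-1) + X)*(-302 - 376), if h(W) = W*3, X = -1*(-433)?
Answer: -291540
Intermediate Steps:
X = 433
h(W) = 3*W
(h(-1) + X)*(-302 - 376) = (3*(-1) + 433)*(-302 - 376) = (-3 + 433)*(-678) = 430*(-678) = -291540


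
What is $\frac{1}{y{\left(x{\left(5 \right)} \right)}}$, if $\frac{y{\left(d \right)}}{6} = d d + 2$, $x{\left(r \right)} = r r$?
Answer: $\frac{1}{3762} \approx 0.00026582$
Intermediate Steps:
$x{\left(r \right)} = r^{2}$
$y{\left(d \right)} = 12 + 6 d^{2}$ ($y{\left(d \right)} = 6 \left(d d + 2\right) = 6 \left(d^{2} + 2\right) = 6 \left(2 + d^{2}\right) = 12 + 6 d^{2}$)
$\frac{1}{y{\left(x{\left(5 \right)} \right)}} = \frac{1}{12 + 6 \left(5^{2}\right)^{2}} = \frac{1}{12 + 6 \cdot 25^{2}} = \frac{1}{12 + 6 \cdot 625} = \frac{1}{12 + 3750} = \frac{1}{3762}$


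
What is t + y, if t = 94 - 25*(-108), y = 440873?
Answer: 443667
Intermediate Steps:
t = 2794 (t = 94 + 2700 = 2794)
t + y = 2794 + 440873 = 443667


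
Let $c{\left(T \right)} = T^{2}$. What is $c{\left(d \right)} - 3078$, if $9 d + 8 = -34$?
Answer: $- \frac{27506}{9} \approx -3056.2$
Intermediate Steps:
$d = - \frac{14}{3}$ ($d = - \frac{8}{9} + \frac{1}{9} \left(-34\right) = - \frac{8}{9} - \frac{34}{9} = - \frac{14}{3} \approx -4.6667$)
$c{\left(d \right)} - 3078 = \left(- \frac{14}{3}\right)^{2} - 3078 = \frac{196}{9} - 3078 = - \frac{27506}{9}$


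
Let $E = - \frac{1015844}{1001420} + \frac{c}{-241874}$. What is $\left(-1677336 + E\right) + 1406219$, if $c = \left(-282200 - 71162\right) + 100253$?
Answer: $- \frac{16417315908365809}{60554365270} \approx -2.7112 \cdot 10^{5}$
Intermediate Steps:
$c = -253109$ ($c = -353362 + 100253 = -253109$)
$E = \frac{1940540781}{60554365270}$ ($E = - \frac{1015844}{1001420} - \frac{253109}{-241874} = \left(-1015844\right) \frac{1}{1001420} - - \frac{253109}{241874} = - \frac{253961}{250355} + \frac{253109}{241874} = \frac{1940540781}{60554365270} \approx 0.032046$)
$\left(-1677336 + E\right) + 1406219 = \left(-1677336 + \frac{1940540781}{60554365270}\right) + 1406219 = - \frac{101570014883979939}{60554365270} + 1406219 = - \frac{16417315908365809}{60554365270}$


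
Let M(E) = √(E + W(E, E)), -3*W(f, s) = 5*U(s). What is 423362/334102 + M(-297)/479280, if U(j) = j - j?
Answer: 211681/167051 + I*√33/159760 ≈ 1.2672 + 3.5957e-5*I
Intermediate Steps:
U(j) = 0
W(f, s) = 0 (W(f, s) = -5*0/3 = -⅓*0 = 0)
M(E) = √E (M(E) = √(E + 0) = √E)
423362/334102 + M(-297)/479280 = 423362/334102 + √(-297)/479280 = 423362*(1/334102) + (3*I*√33)*(1/479280) = 211681/167051 + I*√33/159760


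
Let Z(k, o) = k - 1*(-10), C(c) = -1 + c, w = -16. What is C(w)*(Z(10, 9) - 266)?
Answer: 4182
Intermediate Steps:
Z(k, o) = 10 + k (Z(k, o) = k + 10 = 10 + k)
C(w)*(Z(10, 9) - 266) = (-1 - 16)*((10 + 10) - 266) = -17*(20 - 266) = -17*(-246) = 4182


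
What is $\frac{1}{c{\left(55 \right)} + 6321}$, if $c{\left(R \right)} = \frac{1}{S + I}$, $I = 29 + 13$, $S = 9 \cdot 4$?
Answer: $\frac{78}{493039} \approx 0.0001582$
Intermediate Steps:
$S = 36$
$I = 42$
$c{\left(R \right)} = \frac{1}{78}$ ($c{\left(R \right)} = \frac{1}{36 + 42} = \frac{1}{78}$)
$\frac{1}{c{\left(55 \right)} + 6321} = \frac{1}{\frac{1}{78} + 6321} = \frac{1}{\frac{493039}{78}} = \frac{78}{493039}$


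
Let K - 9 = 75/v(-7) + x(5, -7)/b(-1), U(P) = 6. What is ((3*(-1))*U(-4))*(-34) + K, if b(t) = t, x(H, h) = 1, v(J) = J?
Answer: 4265/7 ≈ 609.29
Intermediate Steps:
K = -19/7 (K = 9 + (75/(-7) + 1/(-1)) = 9 + (75*(-1/7) + 1*(-1)) = 9 + (-75/7 - 1) = 9 - 82/7 = -19/7 ≈ -2.7143)
((3*(-1))*U(-4))*(-34) + K = ((3*(-1))*6)*(-34) - 19/7 = -3*6*(-34) - 19/7 = -18*(-34) - 19/7 = 612 - 19/7 = 4265/7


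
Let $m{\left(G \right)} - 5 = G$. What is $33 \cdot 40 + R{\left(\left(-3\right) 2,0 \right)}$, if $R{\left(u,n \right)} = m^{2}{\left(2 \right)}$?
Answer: $1369$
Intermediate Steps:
$m{\left(G \right)} = 5 + G$
$R{\left(u,n \right)} = 49$ ($R{\left(u,n \right)} = \left(5 + 2\right)^{2} = 7^{2} = 49$)
$33 \cdot 40 + R{\left(\left(-3\right) 2,0 \right)} = 33 \cdot 40 + 49 = 1320 + 49 = 1369$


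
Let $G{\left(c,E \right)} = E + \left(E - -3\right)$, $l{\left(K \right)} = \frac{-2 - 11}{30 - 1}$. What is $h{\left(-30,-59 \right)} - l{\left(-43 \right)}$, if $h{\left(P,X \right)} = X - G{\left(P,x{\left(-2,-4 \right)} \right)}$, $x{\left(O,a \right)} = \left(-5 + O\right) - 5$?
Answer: $- \frac{1089}{29} \approx -37.552$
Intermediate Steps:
$l{\left(K \right)} = - \frac{13}{29}$
$x{\left(O,a \right)} = -10 + O$
$G{\left(c,E \right)} = 3 + 2 E$ ($G{\left(c,E \right)} = E + \left(E + 3\right) = E + \left(3 + E\right) = 3 + 2 E$)
$h{\left(P,X \right)} = 21 + X$ ($h{\left(P,X \right)} = X - \left(3 + 2 \left(-10 - 2\right)\right) = X - \left(3 + 2 \left(-12\right)\right) = X - \left(3 - 24\right) = X - -21 = X + 21 = 21 + X$)
$h{\left(-30,-59 \right)} - l{\left(-43 \right)} = \left(21 - 59\right) - - \frac{13}{29} = -38 + \frac{13}{29} = - \frac{1089}{29}$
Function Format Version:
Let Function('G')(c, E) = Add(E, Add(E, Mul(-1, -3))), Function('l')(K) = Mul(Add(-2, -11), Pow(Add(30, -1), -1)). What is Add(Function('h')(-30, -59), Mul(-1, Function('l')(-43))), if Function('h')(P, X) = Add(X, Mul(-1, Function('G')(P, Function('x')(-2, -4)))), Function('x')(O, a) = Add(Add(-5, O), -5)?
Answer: Rational(-1089, 29) ≈ -37.552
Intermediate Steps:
Function('l')(K) = Rational(-13, 29) (Function('l')(K) = Mul(-13, Pow(29, -1)) = Mul(-13, Rational(1, 29)) = Rational(-13, 29))
Function('x')(O, a) = Add(-10, O)
Function('G')(c, E) = Add(3, Mul(2, E)) (Function('G')(c, E) = Add(E, Add(E, 3)) = Add(E, Add(3, E)) = Add(3, Mul(2, E)))
Function('h')(P, X) = Add(21, X) (Function('h')(P, X) = Add(X, Mul(-1, Add(3, Mul(2, Add(-10, -2))))) = Add(X, Mul(-1, Add(3, Mul(2, -12)))) = Add(X, Mul(-1, Add(3, -24))) = Add(X, Mul(-1, -21)) = Add(X, 21) = Add(21, X))
Add(Function('h')(-30, -59), Mul(-1, Function('l')(-43))) = Add(Add(21, -59), Mul(-1, Rational(-13, 29))) = Add(-38, Rational(13, 29)) = Rational(-1089, 29)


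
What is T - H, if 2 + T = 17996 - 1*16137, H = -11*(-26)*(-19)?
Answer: 7291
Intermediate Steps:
H = -5434 (H = 286*(-19) = -5434)
T = 1857 (T = -2 + (17996 - 1*16137) = -2 + (17996 - 16137) = -2 + 1859 = 1857)
T - H = 1857 - 1*(-5434) = 1857 + 5434 = 7291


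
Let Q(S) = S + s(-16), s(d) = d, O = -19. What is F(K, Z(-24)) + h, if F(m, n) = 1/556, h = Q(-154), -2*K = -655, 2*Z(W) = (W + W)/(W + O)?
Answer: -94519/556 ≈ -170.00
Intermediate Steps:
Q(S) = -16 + S (Q(S) = S - 16 = -16 + S)
Z(W) = W/(-19 + W) (Z(W) = ((W + W)/(W - 19))/2 = ((2*W)/(-19 + W))/2 = (2*W/(-19 + W))/2 = W/(-19 + W))
K = 655/2 (K = -½*(-655) = 655/2 ≈ 327.50)
h = -170 (h = -16 - 154 = -170)
F(m, n) = 1/556
F(K, Z(-24)) + h = 1/556 - 170 = -94519/556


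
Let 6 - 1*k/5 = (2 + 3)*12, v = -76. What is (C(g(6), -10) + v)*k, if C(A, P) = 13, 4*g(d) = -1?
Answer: 17010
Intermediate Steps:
g(d) = -¼ (g(d) = (¼)*(-1) = -¼)
k = -270 (k = 30 - 5*(2 + 3)*12 = 30 - 25*12 = 30 - 5*60 = 30 - 300 = -270)
(C(g(6), -10) + v)*k = (13 - 76)*(-270) = -63*(-270) = 17010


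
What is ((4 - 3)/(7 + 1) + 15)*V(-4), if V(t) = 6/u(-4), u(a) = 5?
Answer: 363/20 ≈ 18.150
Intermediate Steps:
V(t) = 6/5
((4 - 3)/(7 + 1) + 15)*V(-4) = ((4 - 3)/(7 + 1) + 15)*(6/5) = (1/8 + 15)*(6/5) = (1*(⅛) + 15)*(6/5) = (⅛ + 15)*(6/5) = (121/8)*(6/5) = 363/20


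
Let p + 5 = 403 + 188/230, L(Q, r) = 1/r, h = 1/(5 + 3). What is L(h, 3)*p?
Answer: 15288/115 ≈ 132.94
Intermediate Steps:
h = ⅛ (h = 1/8 = ⅛ ≈ 0.12500)
p = 45864/115 (p = -5 + (403 + 188/230) = -5 + (403 + 188*(1/230)) = -5 + (403 + 94/115) = -5 + 46439/115 = 45864/115 ≈ 398.82)
L(h, 3)*p = (45864/115)/3 = (⅓)*(45864/115) = 15288/115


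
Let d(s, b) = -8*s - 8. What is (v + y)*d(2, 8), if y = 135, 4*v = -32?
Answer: -3048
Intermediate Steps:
v = -8 (v = (¼)*(-32) = -8)
d(s, b) = -8 - 8*s
(v + y)*d(2, 8) = (-8 + 135)*(-8 - 8*2) = 127*(-8 - 16) = 127*(-24) = -3048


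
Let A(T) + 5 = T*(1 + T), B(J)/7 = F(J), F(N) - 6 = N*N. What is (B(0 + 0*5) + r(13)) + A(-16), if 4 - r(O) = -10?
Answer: 291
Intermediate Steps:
r(O) = 14 (r(O) = 4 - 1*(-10) = 4 + 10 = 14)
F(N) = 6 + N² (F(N) = 6 + N*N = 6 + N²)
B(J) = 42 + 7*J² (B(J) = 7*(6 + J²) = 42 + 7*J²)
A(T) = -5 + T*(1 + T)
(B(0 + 0*5) + r(13)) + A(-16) = ((42 + 7*(0 + 0*5)²) + 14) + (-5 - 16 + (-16)²) = ((42 + 7*(0 + 0)²) + 14) + (-5 - 16 + 256) = ((42 + 7*0²) + 14) + 235 = ((42 + 7*0) + 14) + 235 = ((42 + 0) + 14) + 235 = (42 + 14) + 235 = 56 + 235 = 291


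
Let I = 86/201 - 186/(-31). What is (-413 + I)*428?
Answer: -34976588/201 ≈ -1.7401e+5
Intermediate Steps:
I = 1292/201 (I = 86*(1/201) - 186*(-1/31) = 86/201 + 6 = 1292/201 ≈ 6.4279)
(-413 + I)*428 = (-413 + 1292/201)*428 = -81721/201*428 = -34976588/201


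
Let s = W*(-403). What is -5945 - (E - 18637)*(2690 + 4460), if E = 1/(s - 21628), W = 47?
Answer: 5405762663395/40569 ≈ 1.3325e+8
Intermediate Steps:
s = -18941 (s = 47*(-403) = -18941)
E = -1/40569 (E = 1/(-18941 - 21628) = 1/(-40569) = -1/40569 ≈ -2.4649e-5)
-5945 - (E - 18637)*(2690 + 4460) = -5945 - (-1/40569 - 18637)*(2690 + 4460) = -5945 - (-756084454)*7150/40569 = -5945 - 1*(-5406003846100/40569) = -5945 + 5406003846100/40569 = 5405762663395/40569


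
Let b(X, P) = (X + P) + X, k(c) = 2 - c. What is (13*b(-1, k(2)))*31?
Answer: -806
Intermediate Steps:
b(X, P) = P + 2*X (b(X, P) = (P + X) + X = P + 2*X)
(13*b(-1, k(2)))*31 = (13*((2 - 1*2) + 2*(-1)))*31 = (13*((2 - 2) - 2))*31 = (13*(0 - 2))*31 = (13*(-2))*31 = -26*31 = -806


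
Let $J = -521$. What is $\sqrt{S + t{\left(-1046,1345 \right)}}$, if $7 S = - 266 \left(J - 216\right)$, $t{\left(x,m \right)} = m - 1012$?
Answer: $\sqrt{28339} \approx 168.34$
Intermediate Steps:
$t{\left(x,m \right)} = -1012 + m$
$S = 28006$ ($S = \frac{\left(-266\right) \left(-521 - 216\right)}{7} = \frac{\left(-266\right) \left(-737\right)}{7} = \frac{1}{7} \cdot 196042 = 28006$)
$\sqrt{S + t{\left(-1046,1345 \right)}} = \sqrt{28006 + \left(-1012 + 1345\right)} = \sqrt{28006 + 333} = \sqrt{28339}$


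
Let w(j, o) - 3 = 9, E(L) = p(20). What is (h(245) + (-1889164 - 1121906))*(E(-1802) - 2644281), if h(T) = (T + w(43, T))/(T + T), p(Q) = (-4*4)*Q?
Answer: 3901907899541843/490 ≈ 7.9631e+12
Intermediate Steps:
p(Q) = -16*Q
E(L) = -320 (E(L) = -16*20 = -320)
w(j, o) = 12 (w(j, o) = 3 + 9 = 12)
h(T) = (12 + T)/(2*T) (h(T) = (T + 12)/(T + T) = (12 + T)/((2*T)) = (12 + T)*(1/(2*T)) = (12 + T)/(2*T))
(h(245) + (-1889164 - 1121906))*(E(-1802) - 2644281) = ((1/2)*(12 + 245)/245 + (-1889164 - 1121906))*(-320 - 2644281) = ((1/2)*(1/245)*257 - 3011070)*(-2644601) = (257/490 - 3011070)*(-2644601) = -1475424043/490*(-2644601) = 3901907899541843/490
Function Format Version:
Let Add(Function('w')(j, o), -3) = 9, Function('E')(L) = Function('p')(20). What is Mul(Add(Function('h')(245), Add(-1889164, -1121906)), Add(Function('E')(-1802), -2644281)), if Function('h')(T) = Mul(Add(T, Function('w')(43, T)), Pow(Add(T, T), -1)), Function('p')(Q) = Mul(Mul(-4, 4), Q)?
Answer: Rational(3901907899541843, 490) ≈ 7.9631e+12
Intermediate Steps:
Function('p')(Q) = Mul(-16, Q)
Function('E')(L) = -320 (Function('E')(L) = Mul(-16, 20) = -320)
Function('w')(j, o) = 12 (Function('w')(j, o) = Add(3, 9) = 12)
Function('h')(T) = Mul(Rational(1, 2), Pow(T, -1), Add(12, T)) (Function('h')(T) = Mul(Add(T, 12), Pow(Add(T, T), -1)) = Mul(Add(12, T), Pow(Mul(2, T), -1)) = Mul(Add(12, T), Mul(Rational(1, 2), Pow(T, -1))) = Mul(Rational(1, 2), Pow(T, -1), Add(12, T)))
Mul(Add(Function('h')(245), Add(-1889164, -1121906)), Add(Function('E')(-1802), -2644281)) = Mul(Add(Mul(Rational(1, 2), Pow(245, -1), Add(12, 245)), Add(-1889164, -1121906)), Add(-320, -2644281)) = Mul(Add(Mul(Rational(1, 2), Rational(1, 245), 257), -3011070), -2644601) = Mul(Add(Rational(257, 490), -3011070), -2644601) = Mul(Rational(-1475424043, 490), -2644601) = Rational(3901907899541843, 490)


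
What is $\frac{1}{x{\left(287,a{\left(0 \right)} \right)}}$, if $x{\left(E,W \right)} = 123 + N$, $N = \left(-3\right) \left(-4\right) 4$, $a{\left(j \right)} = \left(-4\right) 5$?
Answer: $\frac{1}{171} \approx 0.005848$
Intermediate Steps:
$a{\left(j \right)} = -20$
$N = 48$ ($N = 12 \cdot 4 = 48$)
$x{\left(E,W \right)} = 171$ ($x{\left(E,W \right)} = 123 + 48 = 171$)
$\frac{1}{x{\left(287,a{\left(0 \right)} \right)}} = \frac{1}{171}$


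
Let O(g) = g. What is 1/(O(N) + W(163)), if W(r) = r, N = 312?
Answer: 1/475 ≈ 0.0021053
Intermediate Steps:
1/(O(N) + W(163)) = 1/(312 + 163) = 1/475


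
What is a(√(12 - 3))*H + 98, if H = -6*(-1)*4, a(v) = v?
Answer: 170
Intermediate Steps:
H = 24 (H = 6*4 = 24)
a(√(12 - 3))*H + 98 = √(12 - 3)*24 + 98 = √9*24 + 98 = 3*24 + 98 = 72 + 98 = 170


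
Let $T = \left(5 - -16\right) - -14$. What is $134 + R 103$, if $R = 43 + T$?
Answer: $8168$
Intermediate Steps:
$T = 35$ ($T = \left(5 + 16\right) + 14 = 21 + 14 = 35$)
$R = 78$ ($R = 43 + 35 = 78$)
$134 + R 103 = 134 + 78 \cdot 103 = 134 + 8034 = 8168$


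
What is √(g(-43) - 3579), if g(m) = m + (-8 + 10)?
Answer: 2*I*√905 ≈ 60.166*I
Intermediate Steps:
g(m) = 2 + m (g(m) = m + 2 = 2 + m)
√(g(-43) - 3579) = √((2 - 43) - 3579) = √(-41 - 3579) = √(-3620) = 2*I*√905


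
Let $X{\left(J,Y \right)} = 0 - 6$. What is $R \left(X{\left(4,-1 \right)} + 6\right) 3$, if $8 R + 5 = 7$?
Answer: $0$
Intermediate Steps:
$X{\left(J,Y \right)} = -6$ ($X{\left(J,Y \right)} = 0 - 6 = -6$)
$R = \frac{1}{4}$ ($R = - \frac{5}{8} + \frac{1}{8} \cdot 7 = - \frac{5}{8} + \frac{7}{8} = \frac{1}{4} \approx 0.25$)
$R \left(X{\left(4,-1 \right)} + 6\right) 3 = \frac{\left(-6 + 6\right) 3}{4} = \frac{0 \cdot 3}{4} = \frac{1}{4} \cdot 0 = 0$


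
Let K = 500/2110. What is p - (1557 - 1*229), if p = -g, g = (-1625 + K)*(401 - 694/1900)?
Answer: 5208561035/8018 ≈ 6.4961e+5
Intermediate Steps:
K = 50/211 (K = 500*(1/2110) = 50/211 ≈ 0.23697)
g = -5219208939/8018 (g = (-1625 + 50/211)*(401 - 694/1900) = -342825*(401 - 694*1/1900)/211 = -342825*(401 - 347/950)/211 = -342825/211*380603/950 = -5219208939/8018 ≈ -6.5094e+5)
p = 5219208939/8018 (p = -1*(-5219208939/8018) = 5219208939/8018 ≈ 6.5094e+5)
p - (1557 - 1*229) = 5219208939/8018 - (1557 - 1*229) = 5219208939/8018 - (1557 - 229) = 5219208939/8018 - 1*1328 = 5219208939/8018 - 1328 = 5208561035/8018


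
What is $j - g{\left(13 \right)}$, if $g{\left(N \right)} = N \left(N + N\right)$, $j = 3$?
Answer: $-335$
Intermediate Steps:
$g{\left(N \right)} = 2 N^{2}$ ($g{\left(N \right)} = N 2 N = 2 N^{2}$)
$j - g{\left(13 \right)} = 3 - 2 \cdot 13^{2} = 3 - 2 \cdot 169 = 3 - 338 = -335$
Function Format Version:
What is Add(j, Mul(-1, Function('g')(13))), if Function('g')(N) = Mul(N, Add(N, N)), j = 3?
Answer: -335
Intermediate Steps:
Function('g')(N) = Mul(2, Pow(N, 2)) (Function('g')(N) = Mul(N, Mul(2, N)) = Mul(2, Pow(N, 2)))
Add(j, Mul(-1, Function('g')(13))) = Add(3, Mul(-1, Mul(2, Pow(13, 2)))) = Add(3, Mul(-1, Mul(2, 169))) = Add(3, Mul(-1, 338)) = Add(3, -338) = -335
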